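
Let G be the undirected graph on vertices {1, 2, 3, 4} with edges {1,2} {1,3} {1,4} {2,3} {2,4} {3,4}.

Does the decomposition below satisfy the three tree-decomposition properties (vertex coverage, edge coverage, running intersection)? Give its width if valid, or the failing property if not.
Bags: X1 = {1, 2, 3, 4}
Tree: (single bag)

Vertex coverage: the bags together contain {1, 2, 3, 4}, the full vertex set. Edge coverage: each edge of G has both endpoints in at least one bag. Running intersection: for every vertex, the bags containing it form a connected subtree. All three properties hold, so this is a valid tree decomposition of width max|bag| − 1 = 3, and hence tw(G) ≤ 3.

Yes; width 3.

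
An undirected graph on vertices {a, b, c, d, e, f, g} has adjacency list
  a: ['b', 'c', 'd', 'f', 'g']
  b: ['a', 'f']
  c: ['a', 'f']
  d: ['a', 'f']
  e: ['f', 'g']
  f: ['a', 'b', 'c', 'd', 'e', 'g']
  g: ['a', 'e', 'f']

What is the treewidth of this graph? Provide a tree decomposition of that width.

Treewidth 2.
One such decomposition:
Bags: B1 = {a, c, f}  B2 = {a, d, f}  B3 = {a, b, f}  B4 = {a, f, g}  B5 = {e, f, g}
Tree: B1–B2, B2–B3, B3–B4, B4–B5

The largest bag has 3 vertices, giving width 2; this decomposition certifies tw(G) ≤ 2. On the other hand G contains the 3-clique {e, f, g}. A clique must lie in a single bag of any decomposition, so no decomposition can have width below 2. Combining the bounds, tw(G) = 2.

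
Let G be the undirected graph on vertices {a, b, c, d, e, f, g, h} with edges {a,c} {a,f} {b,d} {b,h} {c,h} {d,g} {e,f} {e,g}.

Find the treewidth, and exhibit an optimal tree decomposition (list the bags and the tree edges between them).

Each bag holds 3 vertices, so the decomposition has width 2, which upper-bounds the treewidth. For the lower bound, G contains the cycle b–d–g–e–f–a–c–h–b, so G is not a forest; only forests have treewidth ≤ 1, hence tw(G) ≥ 2. The upper and lower bounds meet at 2, so that is the treewidth.

Treewidth 2.
One such decomposition:
Bags: B1 = {b, d, g}  B2 = {b, e, g}  B3 = {b, e, f}  B4 = {a, b, f}  B5 = {a, b, c}  B6 = {b, c, h}
Tree: B1–B2, B2–B3, B3–B4, B4–B5, B5–B6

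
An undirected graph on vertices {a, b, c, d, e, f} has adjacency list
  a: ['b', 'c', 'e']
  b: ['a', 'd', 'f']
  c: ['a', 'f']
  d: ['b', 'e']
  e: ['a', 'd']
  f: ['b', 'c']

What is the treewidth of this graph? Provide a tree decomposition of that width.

Each bag holds 3 vertices, so the decomposition has width 2, which upper-bounds the treewidth. The edges f–c–a–b–f form a cycle, so G is not a tree and its treewidth is at least 2. Combining the bounds, tw(G) = 2.

Treewidth 2.
One optimal decomposition is:
Bags: B1 = {b, c, f}  B2 = {a, b, c}  B3 = {a, b, d}  B4 = {a, d, e}
Tree: B1–B2, B2–B3, B3–B4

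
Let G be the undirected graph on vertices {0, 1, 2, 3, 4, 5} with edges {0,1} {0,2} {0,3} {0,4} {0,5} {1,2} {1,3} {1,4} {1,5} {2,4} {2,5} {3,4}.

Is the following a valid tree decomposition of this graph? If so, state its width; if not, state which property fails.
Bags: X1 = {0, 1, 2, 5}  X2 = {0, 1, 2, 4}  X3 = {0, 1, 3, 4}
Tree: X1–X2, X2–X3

Vertex coverage: the bags together contain {0, 1, 2, 3, 4, 5}, the full vertex set. Edge coverage: each edge of G has both endpoints in at least one bag. Running intersection: for every vertex, the bags containing it form a connected subtree. All three properties hold, so this is a valid tree decomposition of width max|bag| − 1 = 3, and hence tw(G) ≤ 3.

Yes; width 3.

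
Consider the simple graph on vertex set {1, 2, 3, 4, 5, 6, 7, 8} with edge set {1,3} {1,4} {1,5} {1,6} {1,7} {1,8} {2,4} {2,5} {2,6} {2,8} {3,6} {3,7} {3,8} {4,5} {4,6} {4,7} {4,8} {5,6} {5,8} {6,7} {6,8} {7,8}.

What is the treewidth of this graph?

4

A width-4 tree decomposition is:
Bags: B1 = {1, 4, 6, 7, 8}  B2 = {1, 3, 6, 7, 8}  B3 = {1, 4, 5, 6, 8}  B4 = {2, 4, 5, 6, 8}
Tree: B1–B2, B1–B3, B3–B4
Every bag has size at most 5, so the width is 5 − 1 = 4 and tw(G) ≤ 4. On the other hand G contains the 5-clique {1, 3, 6, 7, 8}. A clique must lie in a single bag of any decomposition, so no decomposition can have width below 4. Therefore the treewidth is 4.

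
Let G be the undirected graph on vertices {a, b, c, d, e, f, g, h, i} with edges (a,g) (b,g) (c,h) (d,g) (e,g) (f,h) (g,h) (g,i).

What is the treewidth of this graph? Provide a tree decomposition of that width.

Treewidth 1.
One optimal decomposition is:
Bags: B1 = {g, h}  B2 = {f, h}  B3 = {d, g}  B4 = {c, h}  B5 = {g, i}  B6 = {a, g}  B7 = {b, g}  B8 = {e, g}
Tree: B1–B2, B1–B3, B1–B4, B1–B5, B3–B6, B5–B7, B6–B8

The largest bag has 2 vertices, giving width 1; this decomposition certifies tw(G) ≤ 1. Any graph with an edge has treewidth ≥ 1, and G has the edge h–g. Combining the bounds, tw(G) = 1.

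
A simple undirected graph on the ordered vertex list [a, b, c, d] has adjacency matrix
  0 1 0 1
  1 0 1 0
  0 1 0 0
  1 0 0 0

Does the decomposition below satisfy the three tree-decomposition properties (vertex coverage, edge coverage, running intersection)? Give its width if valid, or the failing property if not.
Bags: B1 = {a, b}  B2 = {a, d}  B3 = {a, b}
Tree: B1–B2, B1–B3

No — vertex c appears in no bag.

A tree decomposition must satisfy three properties: every vertex lies in some bag; for every edge, both endpoints lie together in some bag; and for every vertex, the bags containing it form a connected subtree. Here vertex c appears in no bag, so the decomposition is invalid.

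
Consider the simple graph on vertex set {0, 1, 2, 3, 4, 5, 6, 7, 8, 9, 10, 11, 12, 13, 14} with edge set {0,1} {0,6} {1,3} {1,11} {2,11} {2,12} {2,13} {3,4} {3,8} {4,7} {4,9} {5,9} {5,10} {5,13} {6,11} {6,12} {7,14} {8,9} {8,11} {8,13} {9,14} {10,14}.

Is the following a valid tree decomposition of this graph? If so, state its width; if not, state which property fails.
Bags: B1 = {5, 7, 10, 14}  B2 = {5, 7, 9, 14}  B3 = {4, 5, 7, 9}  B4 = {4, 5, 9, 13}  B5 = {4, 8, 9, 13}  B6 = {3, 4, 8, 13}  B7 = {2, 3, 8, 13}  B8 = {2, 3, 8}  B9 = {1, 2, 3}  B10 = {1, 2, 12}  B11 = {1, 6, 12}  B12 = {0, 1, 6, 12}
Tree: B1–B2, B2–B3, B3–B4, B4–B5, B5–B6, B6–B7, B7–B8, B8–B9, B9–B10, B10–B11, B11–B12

A tree decomposition must satisfy three properties: every vertex lies in some bag; for every edge, both endpoints lie together in some bag; and for every vertex, the bags containing it form a connected subtree. Here vertex 11 appears in no bag, so the decomposition is invalid.

No — vertex 11 appears in no bag.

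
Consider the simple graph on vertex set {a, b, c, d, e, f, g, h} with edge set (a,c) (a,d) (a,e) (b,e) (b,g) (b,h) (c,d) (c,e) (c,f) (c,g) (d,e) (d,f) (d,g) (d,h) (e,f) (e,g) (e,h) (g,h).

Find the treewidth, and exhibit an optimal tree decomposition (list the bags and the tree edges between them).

Treewidth 3.
Bags: B1 = {c, d, e, g}  B2 = {d, e, g, h}  B3 = {b, e, g, h}  B4 = {c, d, e, f}  B5 = {a, c, d, e}
Tree: B1–B2, B2–B3, B1–B4, B4–B5

Every bag has size at most 4, so the width is 4 − 1 = 3 and tw(G) ≤ 3. On the other hand G contains the 4-clique {d, e, g, h}. A clique must lie in a single bag of any decomposition, so no decomposition can have width below 3. Therefore the treewidth is 3.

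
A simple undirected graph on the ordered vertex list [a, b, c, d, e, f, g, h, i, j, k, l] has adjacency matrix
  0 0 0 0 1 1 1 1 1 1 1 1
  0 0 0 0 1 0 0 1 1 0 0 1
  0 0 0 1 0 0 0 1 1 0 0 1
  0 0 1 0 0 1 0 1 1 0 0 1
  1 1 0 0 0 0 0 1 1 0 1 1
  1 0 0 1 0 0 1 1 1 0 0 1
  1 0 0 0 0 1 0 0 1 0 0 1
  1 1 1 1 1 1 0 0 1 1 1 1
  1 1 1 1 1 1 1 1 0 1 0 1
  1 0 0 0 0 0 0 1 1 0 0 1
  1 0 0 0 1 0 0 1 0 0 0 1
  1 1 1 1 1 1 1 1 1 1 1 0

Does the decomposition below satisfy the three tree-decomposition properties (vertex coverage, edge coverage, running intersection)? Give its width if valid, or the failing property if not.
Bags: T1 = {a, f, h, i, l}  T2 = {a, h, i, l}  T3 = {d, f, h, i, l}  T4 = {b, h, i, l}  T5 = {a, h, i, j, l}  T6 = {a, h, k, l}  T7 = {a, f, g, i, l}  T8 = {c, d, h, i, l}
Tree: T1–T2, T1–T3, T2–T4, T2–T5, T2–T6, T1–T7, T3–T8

A tree decomposition must satisfy three properties: every vertex lies in some bag; for every edge, both endpoints lie together in some bag; and for every vertex, the bags containing it form a connected subtree. Here vertex e appears in no bag, so the decomposition is invalid.

No — vertex e appears in no bag.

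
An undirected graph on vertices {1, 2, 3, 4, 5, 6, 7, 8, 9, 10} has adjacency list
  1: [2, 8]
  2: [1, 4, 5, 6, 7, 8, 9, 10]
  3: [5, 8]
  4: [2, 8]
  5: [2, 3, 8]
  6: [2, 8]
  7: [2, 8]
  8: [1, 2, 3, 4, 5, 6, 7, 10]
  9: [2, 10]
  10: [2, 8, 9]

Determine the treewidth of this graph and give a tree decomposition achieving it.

Treewidth 2.
One such decomposition:
Bags: B1 = {2, 4, 8}  B2 = {2, 6, 8}  B3 = {2, 8, 10}  B4 = {2, 5, 8}  B5 = {2, 7, 8}  B6 = {2, 9, 10}  B7 = {3, 5, 8}  B8 = {1, 2, 8}
Tree: B1–B2, B2–B3, B2–B4, B3–B5, B3–B6, B4–B7, B1–B8

The largest bag has 3 vertices, giving width 2; this decomposition certifies tw(G) ≤ 2. On the other hand G contains the 3-clique {1, 2, 8}. A clique must lie in a single bag of any decomposition, so no decomposition can have width below 2. The upper and lower bounds meet at 2, so that is the treewidth.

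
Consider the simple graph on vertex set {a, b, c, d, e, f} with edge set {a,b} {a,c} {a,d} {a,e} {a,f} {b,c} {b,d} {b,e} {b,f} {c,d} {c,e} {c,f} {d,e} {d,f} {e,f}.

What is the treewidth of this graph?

5

A width-5 tree decomposition is:
Bags: B1 = {a, b, c, d, e, f}
Tree: (single bag)
With just one bag of size 6, the width is 6 − 1 = 5, so tw(G) ≤ 5. On the other hand G contains the 6-clique {a, b, c, d, e, f}. A clique must lie in a single bag of any decomposition, so no decomposition can have width below 5. Combining the bounds, tw(G) = 5.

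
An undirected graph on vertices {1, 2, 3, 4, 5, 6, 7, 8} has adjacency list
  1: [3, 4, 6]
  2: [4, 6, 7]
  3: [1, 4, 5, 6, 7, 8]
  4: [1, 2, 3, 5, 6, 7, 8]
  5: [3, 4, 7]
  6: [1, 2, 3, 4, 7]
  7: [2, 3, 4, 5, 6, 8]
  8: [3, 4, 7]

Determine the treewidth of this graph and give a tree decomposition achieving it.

Treewidth 3.
One optimal decomposition is:
Bags: B1 = {3, 4, 6, 7}  B2 = {2, 4, 6, 7}  B3 = {1, 3, 4, 6}  B4 = {3, 4, 5, 7}  B5 = {3, 4, 7, 8}
Tree: B1–B2, B1–B3, B1–B4, B4–B5

Each bag holds 4 vertices, so the decomposition has width 3, which upper-bounds the treewidth. On the other hand G contains the 4-clique {2, 4, 6, 7}. A clique must lie in a single bag of any decomposition, so no decomposition can have width below 3. Combining the bounds, tw(G) = 3.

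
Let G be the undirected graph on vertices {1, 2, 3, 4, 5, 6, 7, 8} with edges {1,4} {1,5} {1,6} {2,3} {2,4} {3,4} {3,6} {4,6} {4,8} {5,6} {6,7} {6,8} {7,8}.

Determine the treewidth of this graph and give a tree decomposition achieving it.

Every bag has size at most 3, so the width is 3 − 1 = 2 and tw(G) ≤ 2. On the other hand G contains the 3-clique {2, 3, 4}. A clique must lie in a single bag of any decomposition, so no decomposition can have width below 2. The upper and lower bounds meet at 2, so that is the treewidth.

Treewidth 2.
One optimal decomposition is:
Bags: B1 = {1, 5, 6}  B2 = {1, 4, 6}  B3 = {4, 6, 8}  B4 = {6, 7, 8}  B5 = {3, 4, 6}  B6 = {2, 3, 4}
Tree: B1–B2, B2–B3, B3–B4, B3–B5, B5–B6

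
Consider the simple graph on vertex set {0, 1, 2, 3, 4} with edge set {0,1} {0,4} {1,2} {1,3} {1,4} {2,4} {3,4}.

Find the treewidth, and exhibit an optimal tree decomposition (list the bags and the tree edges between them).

Every bag has size at most 3, so the width is 3 − 1 = 2 and tw(G) ≤ 2. On the other hand G contains the 3-clique {0, 1, 4}. A clique must lie in a single bag of any decomposition, so no decomposition can have width below 2. Combining the bounds, tw(G) = 2.

Treewidth 2.
One optimal decomposition is:
Bags: B1 = {0, 1, 4}  B2 = {1, 3, 4}  B3 = {1, 2, 4}
Tree: B1–B2, B2–B3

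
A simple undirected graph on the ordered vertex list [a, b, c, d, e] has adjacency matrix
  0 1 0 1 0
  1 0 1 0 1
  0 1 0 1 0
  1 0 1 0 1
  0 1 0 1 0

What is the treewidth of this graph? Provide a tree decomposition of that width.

Treewidth 2.
One optimal decomposition is:
Bags: B1 = {b, d, e}  B2 = {a, b, d}  B3 = {b, c, d}
Tree: B1–B2, B2–B3

The largest bag has 3 vertices, giving width 2; this decomposition certifies tw(G) ≤ 2. Since b–e–d–a–b is a cycle in G, G is not acyclic. Forests are exactly the graphs of treewidth ≤ 1, so tw(G) ≥ 2. Hence tw(G) = 2 exactly.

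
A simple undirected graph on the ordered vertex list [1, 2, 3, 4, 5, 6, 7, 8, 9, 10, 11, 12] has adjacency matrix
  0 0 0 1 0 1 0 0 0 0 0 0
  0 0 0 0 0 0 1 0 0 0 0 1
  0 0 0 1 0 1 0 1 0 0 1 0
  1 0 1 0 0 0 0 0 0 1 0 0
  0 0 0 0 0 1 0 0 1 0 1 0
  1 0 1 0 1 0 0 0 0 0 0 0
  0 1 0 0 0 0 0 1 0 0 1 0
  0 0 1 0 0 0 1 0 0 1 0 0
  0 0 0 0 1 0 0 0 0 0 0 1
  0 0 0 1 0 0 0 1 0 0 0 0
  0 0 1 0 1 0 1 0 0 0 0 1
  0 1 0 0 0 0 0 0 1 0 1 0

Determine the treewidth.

3

A width-3 tree decomposition is:
Bags: B1 = {1, 4, 6, 10}  B2 = {3, 4, 6, 10}  B3 = {3, 6, 8, 10}  B4 = {3, 5, 6, 8}  B5 = {3, 5, 8, 11}  B6 = {5, 7, 8, 11}  B7 = {5, 7, 9, 11}  B8 = {7, 9, 11, 12}  B9 = {2, 7, 9, 12}
Tree: B1–B2, B2–B3, B3–B4, B4–B5, B5–B6, B6–B7, B7–B8, B8–B9
Each bag holds 4 vertices, so the decomposition has width 3, which upper-bounds the treewidth. For the lower bound: the 4 vertex sets {1,4,10}, {6}, {3}, {5,7,8,11} are disjoint, each induces a connected subgraph, and every pair is joined by at least one edge of G. Contracting each set to a single vertex therefore yields K_{4} as a minor, and since treewidth is minor-monotone, tw(G) ≥ tw(K_{4}) = 3. Hence tw(G) = 3 exactly.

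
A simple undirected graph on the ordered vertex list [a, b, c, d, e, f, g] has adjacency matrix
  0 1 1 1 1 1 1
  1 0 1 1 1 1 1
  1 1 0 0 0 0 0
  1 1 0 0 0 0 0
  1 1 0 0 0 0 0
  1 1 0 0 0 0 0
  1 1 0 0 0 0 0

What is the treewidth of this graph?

A width-2 tree decomposition is:
Bags: B1 = {a, b, g}  B2 = {a, b, c}  B3 = {a, b, f}  B4 = {a, b, d}  B5 = {a, b, e}
Tree: B1–B2, B1–B3, B1–B4, B4–B5
Each bag holds 3 vertices, so the decomposition has width 2, which upper-bounds the treewidth. For the lower bound, the 3 vertices {a, b, d} are pairwise adjacent, and any tree decomposition puts a clique entirely inside one bag — forcing width ≥ 2. Combining the bounds, tw(G) = 2.

2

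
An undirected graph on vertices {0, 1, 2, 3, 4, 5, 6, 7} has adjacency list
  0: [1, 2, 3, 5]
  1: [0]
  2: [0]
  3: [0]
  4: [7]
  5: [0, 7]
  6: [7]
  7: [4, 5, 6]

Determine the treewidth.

A width-1 tree decomposition is:
Bags: B1 = {0, 5}  B2 = {0, 1}  B3 = {0, 2}  B4 = {5, 7}  B5 = {0, 3}  B6 = {6, 7}  B7 = {4, 7}
Tree: B1–B2, B2–B3, B1–B4, B3–B5, B4–B6, B4–B7
Every bag has size at most 2, so the width is 2 − 1 = 1 and tw(G) ≤ 1. Since G has at least one edge (e.g. 0–5), it is not an edgeless graph, so tw(G) ≥ 1. Hence tw(G) = 1 exactly.

1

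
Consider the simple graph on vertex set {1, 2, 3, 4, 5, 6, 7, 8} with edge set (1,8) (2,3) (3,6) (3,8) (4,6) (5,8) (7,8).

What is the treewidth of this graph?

A width-1 tree decomposition is:
Bags: B1 = {3, 6}  B2 = {3, 8}  B3 = {4, 6}  B4 = {5, 8}  B5 = {2, 3}  B6 = {1, 8}  B7 = {7, 8}
Tree: B1–B2, B1–B3, B2–B4, B1–B5, B2–B6, B4–B7
Every bag has size at most 2, so the width is 2 − 1 = 1 and tw(G) ≤ 1. G has an edge, so its treewidth is at least 1. Combining the bounds, tw(G) = 1.

1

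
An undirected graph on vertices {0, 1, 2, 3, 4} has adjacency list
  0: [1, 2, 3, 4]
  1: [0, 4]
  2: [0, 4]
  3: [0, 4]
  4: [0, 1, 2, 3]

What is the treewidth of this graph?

2

A width-2 tree decomposition is:
Bags: B1 = {0, 3, 4}  B2 = {0, 1, 4}  B3 = {0, 2, 4}
Tree: B1–B2, B2–B3
Each bag holds 3 vertices, so the decomposition has width 2, which upper-bounds the treewidth. On the other hand G contains the 3-clique {0, 1, 4}. A clique must lie in a single bag of any decomposition, so no decomposition can have width below 2. Combining the bounds, tw(G) = 2.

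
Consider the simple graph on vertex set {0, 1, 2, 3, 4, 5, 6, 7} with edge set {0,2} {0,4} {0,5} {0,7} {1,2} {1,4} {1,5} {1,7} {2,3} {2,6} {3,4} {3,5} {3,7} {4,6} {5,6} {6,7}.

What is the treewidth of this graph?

A width-4 tree decomposition is:
Bags: B1 = {0, 2, 4, 5, 7}  B2 = {2, 3, 4, 5, 7}  B3 = {2, 4, 5, 6, 7}  B4 = {1, 2, 4, 5, 7}
Tree: B1–B2, B2–B3, B3–B4
Every bag has size at most 5, so the width is 5 − 1 = 4 and tw(G) ≤ 4. For the lower bound: the 5 vertex sets {0,7}, {3,4}, {2,6}, {5}, {1} are disjoint, each induces a connected subgraph, and every pair is joined by at least one edge of G. Contracting each set to a single vertex therefore yields K_{5} as a minor, and since treewidth is minor-monotone, tw(G) ≥ tw(K_{5}) = 4. Hence tw(G) = 4 exactly.

4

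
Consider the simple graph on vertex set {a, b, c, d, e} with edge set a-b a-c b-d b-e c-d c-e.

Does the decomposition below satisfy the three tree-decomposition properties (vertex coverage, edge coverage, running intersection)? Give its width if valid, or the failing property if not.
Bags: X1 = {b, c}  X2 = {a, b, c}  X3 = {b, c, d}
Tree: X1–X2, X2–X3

No — vertex e appears in no bag.

A tree decomposition must satisfy three properties: every vertex lies in some bag; for every edge, both endpoints lie together in some bag; and for every vertex, the bags containing it form a connected subtree. Here vertex e appears in no bag, so the decomposition is invalid.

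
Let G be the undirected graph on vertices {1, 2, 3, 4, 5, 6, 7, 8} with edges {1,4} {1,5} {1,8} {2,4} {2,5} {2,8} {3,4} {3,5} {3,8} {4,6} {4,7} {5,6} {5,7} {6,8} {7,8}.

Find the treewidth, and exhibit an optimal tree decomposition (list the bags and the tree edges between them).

Each bag holds 4 vertices, so the decomposition has width 3, which upper-bounds the treewidth. For the lower bound: the 4 vertex sets {2,5}, {3,4}, {8}, {7} are disjoint, each induces a connected subgraph, and every pair is joined by at least one edge of G. Contracting each set to a single vertex therefore yields K_{4} as a minor, and since treewidth is minor-monotone, tw(G) ≥ tw(K_{4}) = 3. Combining the bounds, tw(G) = 3.

Treewidth 3.
One optimal decomposition is:
Bags: B1 = {2, 4, 5, 8}  B2 = {3, 4, 5, 8}  B3 = {4, 5, 7, 8}  B4 = {1, 4, 5, 8}  B5 = {4, 5, 6, 8}
Tree: B1–B2, B2–B3, B3–B4, B4–B5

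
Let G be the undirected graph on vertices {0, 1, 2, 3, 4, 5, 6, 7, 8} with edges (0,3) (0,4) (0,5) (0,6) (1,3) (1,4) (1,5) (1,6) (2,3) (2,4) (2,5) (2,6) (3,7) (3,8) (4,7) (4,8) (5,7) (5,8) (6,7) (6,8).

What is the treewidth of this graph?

A width-4 tree decomposition is:
Bags: B1 = {1, 3, 4, 5, 6}  B2 = {2, 3, 4, 5, 6}  B3 = {3, 4, 5, 6, 8}  B4 = {0, 3, 4, 5, 6}  B5 = {3, 4, 5, 6, 7}
Tree: B1–B2, B2–B3, B3–B4, B4–B5
The largest bag has 5 vertices, giving width 4; this decomposition certifies tw(G) ≤ 4. For the lower bound: the 5 vertex sets {1,3}, {2,6}, {4,8}, {5}, {0} are disjoint, each induces a connected subgraph, and every pair is joined by at least one edge of G. Contracting each set to a single vertex therefore yields K_{5} as a minor, and since treewidth is minor-monotone, tw(G) ≥ tw(K_{5}) = 4. Therefore the treewidth is 4.

4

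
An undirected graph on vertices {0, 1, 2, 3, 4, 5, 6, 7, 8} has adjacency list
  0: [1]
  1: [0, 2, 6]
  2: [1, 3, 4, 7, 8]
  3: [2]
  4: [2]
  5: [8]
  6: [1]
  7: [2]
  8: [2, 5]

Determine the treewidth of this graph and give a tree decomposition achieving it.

Treewidth 1.
One such decomposition:
Bags: B1 = {2, 8}  B2 = {2, 4}  B3 = {1, 2}  B4 = {0, 1}  B5 = {1, 6}  B6 = {5, 8}  B7 = {2, 7}  B8 = {2, 3}
Tree: B1–B2, B2–B3, B3–B4, B3–B5, B1–B6, B3–B7, B7–B8

Each bag holds 2 vertices, so the decomposition has width 1, which upper-bounds the treewidth. Since G has at least one edge (e.g. 8–2), it is not an edgeless graph, so tw(G) ≥ 1. Combining the bounds, tw(G) = 1.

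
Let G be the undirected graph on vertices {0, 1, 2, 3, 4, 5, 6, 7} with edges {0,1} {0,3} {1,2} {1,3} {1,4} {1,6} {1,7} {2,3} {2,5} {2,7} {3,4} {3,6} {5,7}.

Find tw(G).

2

A width-2 tree decomposition is:
Bags: B1 = {1, 2, 3}  B2 = {0, 1, 3}  B3 = {1, 2, 7}  B4 = {2, 5, 7}  B5 = {1, 3, 4}  B6 = {1, 3, 6}
Tree: B1–B2, B1–B3, B3–B4, B1–B5, B5–B6
The largest bag has 3 vertices, giving width 2; this decomposition certifies tw(G) ≤ 2. Conversely, {0, 1, 3} is a clique of size 3, and the vertices of any clique must share a bag in every tree decomposition; so some bag has ≥ 3 vertices and tw(G) ≥ 2. Hence tw(G) = 2 exactly.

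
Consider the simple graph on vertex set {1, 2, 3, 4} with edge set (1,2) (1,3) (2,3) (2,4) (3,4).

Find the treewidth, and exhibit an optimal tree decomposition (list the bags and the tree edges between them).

Treewidth 2.
One such decomposition:
Bags: B1 = {1, 2, 3}  B2 = {2, 3, 4}
Tree: B1–B2

Each bag holds 3 vertices, so the decomposition has width 2, which upper-bounds the treewidth. On the other hand G contains the 3-clique {1, 2, 3}. A clique must lie in a single bag of any decomposition, so no decomposition can have width below 2. Hence tw(G) = 2 exactly.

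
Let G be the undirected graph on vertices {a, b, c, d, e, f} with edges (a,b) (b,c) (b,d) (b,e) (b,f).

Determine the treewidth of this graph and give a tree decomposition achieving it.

Each bag holds 2 vertices, so the decomposition has width 1, which upper-bounds the treewidth. Any graph with an edge has treewidth ≥ 1, and G has the edge a–b. Therefore the treewidth is 1.

Treewidth 1.
Bags: B1 = {a, b}  B2 = {b, e}  B3 = {b, c}  B4 = {b, f}  B5 = {b, d}
Tree: B1–B2, B2–B3, B2–B4, B1–B5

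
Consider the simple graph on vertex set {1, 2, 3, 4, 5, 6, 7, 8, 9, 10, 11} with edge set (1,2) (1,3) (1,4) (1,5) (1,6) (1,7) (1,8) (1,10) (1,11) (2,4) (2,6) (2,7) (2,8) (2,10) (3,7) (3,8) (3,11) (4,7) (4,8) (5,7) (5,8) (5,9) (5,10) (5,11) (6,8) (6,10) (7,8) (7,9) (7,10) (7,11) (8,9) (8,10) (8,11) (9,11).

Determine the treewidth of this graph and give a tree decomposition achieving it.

The largest bag has 5 vertices, giving width 4; this decomposition certifies tw(G) ≤ 4. For the lower bound, the 5 vertices {1, 2, 6, 8, 10} are pairwise adjacent, and any tree decomposition puts a clique entirely inside one bag — forcing width ≥ 4. The upper and lower bounds meet at 4, so that is the treewidth.

Treewidth 4.
One such decomposition:
Bags: B1 = {1, 2, 7, 8, 10}  B2 = {1, 5, 7, 8, 10}  B3 = {1, 5, 7, 8, 11}  B4 = {1, 3, 7, 8, 11}  B5 = {1, 2, 4, 7, 8}  B6 = {1, 2, 6, 8, 10}  B7 = {5, 7, 8, 9, 11}
Tree: B1–B2, B2–B3, B3–B4, B1–B5, B1–B6, B3–B7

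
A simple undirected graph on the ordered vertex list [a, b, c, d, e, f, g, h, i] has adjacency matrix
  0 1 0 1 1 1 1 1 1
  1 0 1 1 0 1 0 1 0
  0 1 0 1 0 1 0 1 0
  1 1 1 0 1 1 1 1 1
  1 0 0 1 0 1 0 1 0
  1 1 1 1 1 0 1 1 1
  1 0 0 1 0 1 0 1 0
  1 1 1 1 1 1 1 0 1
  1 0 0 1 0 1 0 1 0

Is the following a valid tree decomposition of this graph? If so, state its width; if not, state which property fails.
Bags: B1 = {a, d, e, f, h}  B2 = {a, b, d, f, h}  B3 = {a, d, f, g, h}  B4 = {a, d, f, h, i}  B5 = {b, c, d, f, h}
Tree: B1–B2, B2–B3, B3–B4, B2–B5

Vertex coverage: the bags together contain {a, b, c, d, e, f, g, h, i}, the full vertex set. Edge coverage: each edge of G has both endpoints in at least one bag. Running intersection: for every vertex, the bags containing it form a connected subtree. All three properties hold, so this is a valid tree decomposition of width max|bag| − 1 = 4, and hence tw(G) ≤ 4.

Yes; width 4.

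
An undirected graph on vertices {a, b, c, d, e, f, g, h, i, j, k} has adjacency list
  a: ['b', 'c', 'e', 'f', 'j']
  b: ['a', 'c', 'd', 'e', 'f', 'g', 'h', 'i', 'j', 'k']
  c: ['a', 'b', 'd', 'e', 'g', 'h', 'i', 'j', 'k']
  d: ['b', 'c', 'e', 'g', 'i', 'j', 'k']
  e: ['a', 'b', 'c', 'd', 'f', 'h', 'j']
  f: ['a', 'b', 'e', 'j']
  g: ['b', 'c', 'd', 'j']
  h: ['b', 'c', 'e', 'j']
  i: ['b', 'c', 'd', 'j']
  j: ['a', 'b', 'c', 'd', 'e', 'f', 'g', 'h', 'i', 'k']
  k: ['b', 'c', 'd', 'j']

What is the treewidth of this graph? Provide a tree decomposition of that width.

Treewidth 4.
Bags: B1 = {b, c, d, e, j}  B2 = {a, b, c, e, j}  B3 = {b, c, d, j, k}  B4 = {b, c, d, i, j}  B5 = {b, c, e, h, j}  B6 = {a, b, e, f, j}  B7 = {b, c, d, g, j}
Tree: B1–B2, B1–B3, B1–B4, B2–B5, B2–B6, B3–B7

The largest bag has 5 vertices, giving width 4; this decomposition certifies tw(G) ≤ 4. On the other hand G contains the 5-clique {b, c, d, g, j}. A clique must lie in a single bag of any decomposition, so no decomposition can have width below 4. Hence tw(G) = 4 exactly.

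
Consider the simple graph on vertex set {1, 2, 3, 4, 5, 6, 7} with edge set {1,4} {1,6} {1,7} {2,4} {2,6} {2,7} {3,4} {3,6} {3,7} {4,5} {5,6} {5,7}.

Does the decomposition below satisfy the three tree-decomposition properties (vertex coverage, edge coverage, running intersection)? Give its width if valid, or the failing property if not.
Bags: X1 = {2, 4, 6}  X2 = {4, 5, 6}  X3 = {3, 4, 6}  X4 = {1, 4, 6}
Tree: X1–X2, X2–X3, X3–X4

No — vertex 7 appears in no bag.

A tree decomposition must satisfy three properties: every vertex lies in some bag; for every edge, both endpoints lie together in some bag; and for every vertex, the bags containing it form a connected subtree. Here vertex 7 appears in no bag, so the decomposition is invalid.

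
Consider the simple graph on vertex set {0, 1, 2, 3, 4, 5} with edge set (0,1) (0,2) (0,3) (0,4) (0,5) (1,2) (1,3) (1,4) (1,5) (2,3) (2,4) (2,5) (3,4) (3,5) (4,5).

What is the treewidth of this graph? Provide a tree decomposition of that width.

A single bag containing all 6 vertices is trivially a valid decomposition of width 5. On the other hand G contains the 6-clique {0, 1, 2, 3, 4, 5}. A clique must lie in a single bag of any decomposition, so no decomposition can have width below 5. Combining the bounds, tw(G) = 5.

Treewidth 5.
One optimal decomposition is:
Bags: B1 = {0, 1, 2, 3, 4, 5}
Tree: (single bag)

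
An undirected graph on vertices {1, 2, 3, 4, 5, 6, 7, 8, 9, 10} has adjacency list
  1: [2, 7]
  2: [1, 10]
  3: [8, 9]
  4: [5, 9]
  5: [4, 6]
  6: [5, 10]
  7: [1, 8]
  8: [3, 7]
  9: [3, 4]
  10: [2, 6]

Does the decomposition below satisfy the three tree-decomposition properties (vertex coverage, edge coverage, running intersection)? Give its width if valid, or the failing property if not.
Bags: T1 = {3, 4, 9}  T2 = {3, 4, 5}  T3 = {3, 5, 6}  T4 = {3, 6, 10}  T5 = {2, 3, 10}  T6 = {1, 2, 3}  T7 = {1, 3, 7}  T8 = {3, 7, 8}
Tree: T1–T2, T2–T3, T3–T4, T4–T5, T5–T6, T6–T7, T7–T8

Yes; width 2.

Every vertex of G appears in some bag (union = {1, 2, 3, 4, 5, 6, 7, 8, 9, 10}); every edge is covered by a bag; and for each vertex v the set of bags containing v is connected in the bag tree. The decomposition is therefore valid. The largest bag has 3 vertices, so the width is 2.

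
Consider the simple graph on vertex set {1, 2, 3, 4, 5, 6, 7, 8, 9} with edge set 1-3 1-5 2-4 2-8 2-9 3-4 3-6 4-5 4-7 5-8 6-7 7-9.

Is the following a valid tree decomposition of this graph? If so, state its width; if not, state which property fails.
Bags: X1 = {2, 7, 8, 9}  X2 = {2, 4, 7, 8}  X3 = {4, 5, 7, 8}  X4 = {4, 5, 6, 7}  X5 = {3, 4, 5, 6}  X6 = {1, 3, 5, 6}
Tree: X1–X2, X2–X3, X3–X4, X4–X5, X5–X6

Yes; width 3.

Every vertex of G appears in some bag (union = {1, 2, 3, 4, 5, 6, 7, 8, 9}); every edge is covered by a bag; and for each vertex v the set of bags containing v is connected in the bag tree. The decomposition is therefore valid. The largest bag has 4 vertices, so the width is 3.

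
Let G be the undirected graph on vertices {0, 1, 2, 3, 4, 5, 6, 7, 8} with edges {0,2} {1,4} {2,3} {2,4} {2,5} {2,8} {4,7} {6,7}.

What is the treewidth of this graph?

1

A width-1 tree decomposition is:
Bags: B1 = {2, 5}  B2 = {2, 4}  B3 = {4, 7}  B4 = {2, 3}  B5 = {6, 7}  B6 = {2, 8}  B7 = {0, 2}  B8 = {1, 4}
Tree: B1–B2, B2–B3, B2–B4, B3–B5, B4–B6, B1–B7, B3–B8
Each bag holds 2 vertices, so the decomposition has width 1, which upper-bounds the treewidth. Since G has at least one edge (e.g. 2–5), it is not an edgeless graph, so tw(G) ≥ 1. Therefore the treewidth is 1.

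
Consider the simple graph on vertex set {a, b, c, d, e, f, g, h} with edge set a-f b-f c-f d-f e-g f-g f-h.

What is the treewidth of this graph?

A width-1 tree decomposition is:
Bags: B1 = {f, h}  B2 = {f, g}  B3 = {b, f}  B4 = {c, f}  B5 = {a, f}  B6 = {e, g}  B7 = {d, f}
Tree: B1–B2, B2–B3, B3–B4, B1–B5, B2–B6, B3–B7
Each bag holds 2 vertices, so the decomposition has width 1, which upper-bounds the treewidth. Since G has at least one edge (e.g. f–h), it is not an edgeless graph, so tw(G) ≥ 1. The upper and lower bounds meet at 1, so that is the treewidth.

1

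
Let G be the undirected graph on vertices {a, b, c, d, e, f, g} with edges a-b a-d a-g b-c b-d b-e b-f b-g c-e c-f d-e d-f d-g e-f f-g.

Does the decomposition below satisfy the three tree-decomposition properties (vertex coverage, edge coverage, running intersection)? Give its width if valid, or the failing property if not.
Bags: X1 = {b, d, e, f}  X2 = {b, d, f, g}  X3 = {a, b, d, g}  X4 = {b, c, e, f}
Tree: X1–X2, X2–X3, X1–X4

Yes; width 3.

Every vertex of G appears in some bag (union = {a, b, c, d, e, f, g}); every edge is covered by a bag; and for each vertex v the set of bags containing v is connected in the bag tree. The decomposition is therefore valid. The largest bag has 4 vertices, so the width is 3.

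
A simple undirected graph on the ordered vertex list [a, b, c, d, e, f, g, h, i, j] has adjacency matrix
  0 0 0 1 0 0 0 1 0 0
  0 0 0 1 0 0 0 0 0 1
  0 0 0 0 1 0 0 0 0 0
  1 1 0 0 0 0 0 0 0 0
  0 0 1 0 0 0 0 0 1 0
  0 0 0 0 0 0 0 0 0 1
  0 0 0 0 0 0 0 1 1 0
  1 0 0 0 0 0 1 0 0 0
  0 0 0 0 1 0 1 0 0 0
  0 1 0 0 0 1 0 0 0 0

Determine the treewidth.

A width-1 tree decomposition is:
Bags: B1 = {c, e}  B2 = {e, i}  B3 = {g, i}  B4 = {g, h}  B5 = {a, h}  B6 = {a, d}  B7 = {b, d}  B8 = {b, j}  B9 = {f, j}
Tree: B1–B2, B2–B3, B3–B4, B4–B5, B5–B6, B6–B7, B7–B8, B8–B9
Every bag has size at most 2, so the width is 2 − 1 = 1 and tw(G) ≤ 1. G has an edge, so its treewidth is at least 1. Therefore the treewidth is 1.

1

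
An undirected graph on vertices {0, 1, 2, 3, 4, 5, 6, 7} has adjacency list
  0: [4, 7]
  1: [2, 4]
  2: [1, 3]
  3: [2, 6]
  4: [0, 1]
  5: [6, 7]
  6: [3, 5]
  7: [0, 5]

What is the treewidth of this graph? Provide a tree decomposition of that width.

Every bag has size at most 3, so the width is 3 − 1 = 2 and tw(G) ≤ 2. For the lower bound, G contains the cycle 1–2–3–6–5–7–0–4–1, so G is not a forest; only forests have treewidth ≤ 1, hence tw(G) ≥ 2. Hence tw(G) = 2 exactly.

Treewidth 2.
One optimal decomposition is:
Bags: B1 = {1, 2, 3}  B2 = {1, 3, 6}  B3 = {1, 5, 6}  B4 = {1, 5, 7}  B5 = {0, 1, 7}  B6 = {0, 1, 4}
Tree: B1–B2, B2–B3, B3–B4, B4–B5, B5–B6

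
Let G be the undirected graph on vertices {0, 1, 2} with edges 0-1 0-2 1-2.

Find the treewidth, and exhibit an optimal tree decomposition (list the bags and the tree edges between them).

With just one bag of size 3, the width is 3 − 1 = 2, so tw(G) ≤ 2. For the lower bound, the 3 vertices {0, 1, 2} are pairwise adjacent, and any tree decomposition puts a clique entirely inside one bag — forcing width ≥ 2. The upper and lower bounds meet at 2, so that is the treewidth.

Treewidth 2.
Bags: B1 = {0, 1, 2}
Tree: (single bag)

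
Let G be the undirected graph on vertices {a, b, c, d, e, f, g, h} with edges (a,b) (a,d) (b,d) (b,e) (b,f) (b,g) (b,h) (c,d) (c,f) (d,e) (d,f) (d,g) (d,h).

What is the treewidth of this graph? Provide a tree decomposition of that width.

Treewidth 2.
Bags: B1 = {b, d, g}  B2 = {b, d, f}  B3 = {b, d, e}  B4 = {b, d, h}  B5 = {c, d, f}  B6 = {a, b, d}
Tree: B1–B2, B1–B3, B1–B4, B2–B5, B1–B6

Every bag has size at most 3, so the width is 3 − 1 = 2 and tw(G) ≤ 2. For the lower bound, the 3 vertices {c, d, f} are pairwise adjacent, and any tree decomposition puts a clique entirely inside one bag — forcing width ≥ 2. Combining the bounds, tw(G) = 2.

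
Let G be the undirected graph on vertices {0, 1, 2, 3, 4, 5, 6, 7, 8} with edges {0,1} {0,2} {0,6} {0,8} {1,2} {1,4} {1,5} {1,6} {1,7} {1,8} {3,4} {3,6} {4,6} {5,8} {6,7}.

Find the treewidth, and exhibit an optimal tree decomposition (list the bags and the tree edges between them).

Each bag holds 3 vertices, so the decomposition has width 2, which upper-bounds the treewidth. Conversely, {0, 1, 8} is a clique of size 3, and the vertices of any clique must share a bag in every tree decomposition; so some bag has ≥ 3 vertices and tw(G) ≥ 2. Combining the bounds, tw(G) = 2.

Treewidth 2.
Bags: B1 = {0, 1, 6}  B2 = {1, 4, 6}  B3 = {3, 4, 6}  B4 = {1, 6, 7}  B5 = {0, 1, 2}  B6 = {0, 1, 8}  B7 = {1, 5, 8}
Tree: B1–B2, B2–B3, B1–B4, B1–B5, B5–B6, B6–B7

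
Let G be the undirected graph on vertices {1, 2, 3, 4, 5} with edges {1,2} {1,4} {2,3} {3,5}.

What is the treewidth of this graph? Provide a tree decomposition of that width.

The largest bag has 2 vertices, giving width 1; this decomposition certifies tw(G) ≤ 1. Any graph with an edge has treewidth ≥ 1, and G has the edge 2–1. The upper and lower bounds meet at 1, so that is the treewidth.

Treewidth 1.
Bags: B1 = {1, 2}  B2 = {2, 3}  B3 = {1, 4}  B4 = {3, 5}
Tree: B1–B2, B1–B3, B2–B4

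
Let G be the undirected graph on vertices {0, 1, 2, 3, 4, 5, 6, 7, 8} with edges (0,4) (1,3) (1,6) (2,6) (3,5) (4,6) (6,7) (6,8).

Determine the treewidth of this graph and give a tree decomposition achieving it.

Every bag has size at most 2, so the width is 2 − 1 = 1 and tw(G) ≤ 1. G has an edge, so its treewidth is at least 1. Hence tw(G) = 1 exactly.

Treewidth 1.
Bags: B1 = {1, 6}  B2 = {2, 6}  B3 = {6, 7}  B4 = {1, 3}  B5 = {6, 8}  B6 = {3, 5}  B7 = {4, 6}  B8 = {0, 4}
Tree: B1–B2, B1–B3, B1–B4, B3–B5, B4–B6, B3–B7, B7–B8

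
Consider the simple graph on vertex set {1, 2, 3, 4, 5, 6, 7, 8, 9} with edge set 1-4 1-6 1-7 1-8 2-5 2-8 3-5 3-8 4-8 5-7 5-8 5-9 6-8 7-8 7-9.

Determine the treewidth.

A width-2 tree decomposition is:
Bags: B1 = {5, 7, 8}  B2 = {1, 7, 8}  B3 = {1, 6, 8}  B4 = {1, 4, 8}  B5 = {5, 7, 9}  B6 = {2, 5, 8}  B7 = {3, 5, 8}
Tree: B1–B2, B2–B3, B3–B4, B1–B5, B1–B6, B1–B7
Each bag holds 3 vertices, so the decomposition has width 2, which upper-bounds the treewidth. For the lower bound, the 3 vertices {1, 4, 8} are pairwise adjacent, and any tree decomposition puts a clique entirely inside one bag — forcing width ≥ 2. The upper and lower bounds meet at 2, so that is the treewidth.

2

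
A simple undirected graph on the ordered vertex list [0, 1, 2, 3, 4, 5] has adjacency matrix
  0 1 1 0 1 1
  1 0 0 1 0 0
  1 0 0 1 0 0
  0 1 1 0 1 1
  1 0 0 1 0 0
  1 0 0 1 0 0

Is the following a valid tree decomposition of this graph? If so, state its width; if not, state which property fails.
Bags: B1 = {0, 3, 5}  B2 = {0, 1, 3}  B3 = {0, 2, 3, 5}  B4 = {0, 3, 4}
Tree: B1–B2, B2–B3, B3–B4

A tree decomposition must satisfy three properties: every vertex lies in some bag; for every edge, both endpoints lie together in some bag; and for every vertex, the bags containing it form a connected subtree. Here bags containing vertex 5 are not connected in the tree, so the decomposition is invalid.

No — bags containing vertex 5 are not connected in the tree.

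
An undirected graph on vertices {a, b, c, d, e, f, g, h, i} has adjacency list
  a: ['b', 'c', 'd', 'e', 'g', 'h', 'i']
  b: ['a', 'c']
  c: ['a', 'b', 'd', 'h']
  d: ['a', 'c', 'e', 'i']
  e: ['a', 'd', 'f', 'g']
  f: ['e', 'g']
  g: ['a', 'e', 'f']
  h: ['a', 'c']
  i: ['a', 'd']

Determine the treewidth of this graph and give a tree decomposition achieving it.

Each bag holds 3 vertices, so the decomposition has width 2, which upper-bounds the treewidth. Conversely, {a, d, e} is a clique of size 3, and the vertices of any clique must share a bag in every tree decomposition; so some bag has ≥ 3 vertices and tw(G) ≥ 2. Therefore the treewidth is 2.

Treewidth 2.
One optimal decomposition is:
Bags: B1 = {a, d, e}  B2 = {a, e, g}  B3 = {a, c, d}  B4 = {a, b, c}  B5 = {e, f, g}  B6 = {a, c, h}  B7 = {a, d, i}
Tree: B1–B2, B1–B3, B3–B4, B2–B5, B4–B6, B3–B7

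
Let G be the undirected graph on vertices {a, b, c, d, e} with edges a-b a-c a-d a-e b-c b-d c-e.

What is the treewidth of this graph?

2

A width-2 tree decomposition is:
Bags: B1 = {a, c, e}  B2 = {a, b, c}  B3 = {a, b, d}
Tree: B1–B2, B2–B3
Every bag has size at most 3, so the width is 3 − 1 = 2 and tw(G) ≤ 2. Conversely, {a, b, d} is a clique of size 3, and the vertices of any clique must share a bag in every tree decomposition; so some bag has ≥ 3 vertices and tw(G) ≥ 2. Therefore the treewidth is 2.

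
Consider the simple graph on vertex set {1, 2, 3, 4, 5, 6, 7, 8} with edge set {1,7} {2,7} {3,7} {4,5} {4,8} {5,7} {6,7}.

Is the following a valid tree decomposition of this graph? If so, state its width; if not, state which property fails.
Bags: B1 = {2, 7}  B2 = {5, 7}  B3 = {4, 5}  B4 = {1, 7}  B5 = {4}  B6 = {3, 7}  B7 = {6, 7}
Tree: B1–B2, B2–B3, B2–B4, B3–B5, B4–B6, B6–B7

No — vertex 8 appears in no bag.

A tree decomposition must satisfy three properties: every vertex lies in some bag; for every edge, both endpoints lie together in some bag; and for every vertex, the bags containing it form a connected subtree. Here vertex 8 appears in no bag, so the decomposition is invalid.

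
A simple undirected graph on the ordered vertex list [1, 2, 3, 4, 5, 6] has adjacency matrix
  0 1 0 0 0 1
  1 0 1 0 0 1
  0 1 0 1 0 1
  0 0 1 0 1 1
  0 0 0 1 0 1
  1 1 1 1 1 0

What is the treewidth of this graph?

2

A width-2 tree decomposition is:
Bags: B1 = {3, 4, 6}  B2 = {4, 5, 6}  B3 = {2, 3, 6}  B4 = {1, 2, 6}
Tree: B1–B2, B1–B3, B3–B4
Each bag holds 3 vertices, so the decomposition has width 2, which upper-bounds the treewidth. For the lower bound, the 3 vertices {1, 2, 6} are pairwise adjacent, and any tree decomposition puts a clique entirely inside one bag — forcing width ≥ 2. Therefore the treewidth is 2.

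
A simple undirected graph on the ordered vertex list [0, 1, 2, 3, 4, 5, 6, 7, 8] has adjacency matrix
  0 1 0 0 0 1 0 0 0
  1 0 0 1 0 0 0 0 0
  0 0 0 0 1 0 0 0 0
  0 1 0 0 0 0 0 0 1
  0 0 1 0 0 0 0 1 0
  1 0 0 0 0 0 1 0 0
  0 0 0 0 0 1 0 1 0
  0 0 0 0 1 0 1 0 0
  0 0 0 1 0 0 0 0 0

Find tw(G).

A width-1 tree decomposition is:
Bags: B1 = {2, 4}  B2 = {4, 7}  B3 = {6, 7}  B4 = {5, 6}  B5 = {0, 5}  B6 = {0, 1}  B7 = {1, 3}  B8 = {3, 8}
Tree: B1–B2, B2–B3, B3–B4, B4–B5, B5–B6, B6–B7, B7–B8
The largest bag has 2 vertices, giving width 1; this decomposition certifies tw(G) ≤ 1. Any graph with an edge has treewidth ≥ 1, and G has the edge 2–4. Hence tw(G) = 1 exactly.

1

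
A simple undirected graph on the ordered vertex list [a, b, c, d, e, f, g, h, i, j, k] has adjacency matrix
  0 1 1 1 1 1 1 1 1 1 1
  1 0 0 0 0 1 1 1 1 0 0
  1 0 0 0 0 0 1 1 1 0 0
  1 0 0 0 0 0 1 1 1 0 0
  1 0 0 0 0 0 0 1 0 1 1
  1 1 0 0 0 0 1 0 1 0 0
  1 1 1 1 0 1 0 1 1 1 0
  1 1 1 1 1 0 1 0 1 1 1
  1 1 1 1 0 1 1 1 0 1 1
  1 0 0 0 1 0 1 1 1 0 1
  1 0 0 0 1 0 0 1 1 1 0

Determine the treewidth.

A width-4 tree decomposition is:
Bags: B1 = {a, h, i, j, k}  B2 = {a, g, h, i, j}  B3 = {a, c, g, h, i}  B4 = {a, d, g, h, i}  B5 = {a, b, g, h, i}  B6 = {a, b, f, g, i}  B7 = {a, e, h, j, k}
Tree: B1–B2, B2–B3, B2–B4, B4–B5, B5–B6, B1–B7
Each bag holds 5 vertices, so the decomposition has width 4, which upper-bounds the treewidth. For the lower bound, the 5 vertices {a, e, h, j, k} are pairwise adjacent, and any tree decomposition puts a clique entirely inside one bag — forcing width ≥ 4. Therefore the treewidth is 4.

4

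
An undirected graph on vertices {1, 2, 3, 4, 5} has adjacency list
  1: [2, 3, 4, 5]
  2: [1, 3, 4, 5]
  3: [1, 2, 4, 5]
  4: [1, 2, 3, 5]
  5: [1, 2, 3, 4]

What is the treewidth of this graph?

A width-4 tree decomposition is:
Bags: B1 = {1, 2, 3, 4, 5}
Tree: (single bag)
A single bag containing all 5 vertices is trivially a valid decomposition of width 4. Conversely, {1, 2, 3, 4, 5} is a clique of size 5, and the vertices of any clique must share a bag in every tree decomposition; so some bag has ≥ 5 vertices and tw(G) ≥ 4. The upper and lower bounds meet at 4, so that is the treewidth.

4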